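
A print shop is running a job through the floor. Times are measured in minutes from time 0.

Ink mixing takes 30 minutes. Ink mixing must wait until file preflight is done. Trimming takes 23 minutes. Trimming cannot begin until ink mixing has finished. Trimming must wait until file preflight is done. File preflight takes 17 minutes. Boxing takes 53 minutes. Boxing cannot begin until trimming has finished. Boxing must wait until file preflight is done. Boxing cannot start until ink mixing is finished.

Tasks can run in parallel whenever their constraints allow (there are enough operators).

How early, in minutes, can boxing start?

Nothing blocks file preflight, so it runs from minute 0 to minute 17.
Ink mixing waits on file preflight (finishes minute 17), so it starts at minute 17 and finishes at 17 + 30 = minute 47.
Trimming needs all of ink mixing (finishes minute 47); file preflight (finishes minute 17). That puts its earliest start at minute 47; it finishes at 47 + 23 = minute 70.
Boxing waits on trimming (finishes minute 70); file preflight (finishes minute 17); ink mixing (finishes minute 47). The latest of these is minute 70, which is the earliest boxing can start.

70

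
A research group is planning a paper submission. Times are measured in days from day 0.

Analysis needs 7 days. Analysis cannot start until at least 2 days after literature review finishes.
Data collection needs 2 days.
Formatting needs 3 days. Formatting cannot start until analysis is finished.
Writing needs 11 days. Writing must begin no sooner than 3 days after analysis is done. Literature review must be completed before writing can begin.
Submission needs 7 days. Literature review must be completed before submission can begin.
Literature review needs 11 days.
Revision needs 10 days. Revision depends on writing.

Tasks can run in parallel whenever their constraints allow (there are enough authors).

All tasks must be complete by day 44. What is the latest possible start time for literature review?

Nothing follows revision; the deadline of day 44 is its only limit. It must start by 44 − 10 = day 34.
Writing feeds into revision (must start by day 34); so writing must finish by day 34 and therefore start by day 23.
Formatting has no dependents, so it just needs to finish by day 44. Starting by 44 − 3 = day 41 achieves that.
Analysis feeds writing (must start by day 23, minus 3-day gap → day 20); formatting (must start by day 41). Taking the minimum, analysis must finish by day 20 and start by 20 − 7 = day 13.
To finish by day 44, submission (duration 7) must start no later than day 37.
Literature review must finish in time for analysis (must start by day 13, minus 2-day gap → day 11); writing (must start by day 23); submission (must start by day 37). The tightest is day 11, so literature review must start by 11 − 11 = day 0.

0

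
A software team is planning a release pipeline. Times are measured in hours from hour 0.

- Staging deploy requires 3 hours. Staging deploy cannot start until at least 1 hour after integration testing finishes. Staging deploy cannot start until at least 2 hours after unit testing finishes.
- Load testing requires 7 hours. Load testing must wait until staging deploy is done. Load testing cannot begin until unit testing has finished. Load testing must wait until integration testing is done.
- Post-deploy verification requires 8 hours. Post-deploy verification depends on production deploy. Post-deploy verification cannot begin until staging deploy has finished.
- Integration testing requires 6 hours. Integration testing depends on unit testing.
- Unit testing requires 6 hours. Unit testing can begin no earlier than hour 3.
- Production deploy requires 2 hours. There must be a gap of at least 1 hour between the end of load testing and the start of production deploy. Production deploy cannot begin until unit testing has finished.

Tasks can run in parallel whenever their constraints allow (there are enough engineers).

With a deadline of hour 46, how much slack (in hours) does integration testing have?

9

Unit testing cannot begin until its own release at hour 3. It runs from hour 3 to 3 + 6 = hour 9.
Integration testing waits on unit testing (finishes hour 9), so it starts at hour 9 and finishes at 9 + 6 = hour 15.

Working backward from the deadline:
Post-deploy verification must finish by hour 46; it takes 8 hours, so it must start by 46 − 8 = hour 38.
Since post-deploy verification (must start by hour 38) depends on it, production deploy must finish by hour 38. Backing off its 2-hour duration gives a latest start of hour 36.
Load testing feeds into production deploy (must start by hour 36, minus 1-hour gap → hour 35); so load testing must finish by hour 35 and therefore start by hour 28.
Staging deploy has several dependents: load testing (must start by hour 28); post-deploy verification (must start by hour 38). The earliest of those limits is hour 28, so staging deploy must start by 28 − 3 = hour 25.
For integration testing: staging deploy (must start by hour 25, minus 1-hour gap → hour 24); load testing (must start by hour 28). The most restrictive is hour 24; with a 6-hour duration, integration testing must start by hour 18.
So integration testing can start as early as hour 9 and as late as hour 18, giving 18 − 9 = 9 hours of slack.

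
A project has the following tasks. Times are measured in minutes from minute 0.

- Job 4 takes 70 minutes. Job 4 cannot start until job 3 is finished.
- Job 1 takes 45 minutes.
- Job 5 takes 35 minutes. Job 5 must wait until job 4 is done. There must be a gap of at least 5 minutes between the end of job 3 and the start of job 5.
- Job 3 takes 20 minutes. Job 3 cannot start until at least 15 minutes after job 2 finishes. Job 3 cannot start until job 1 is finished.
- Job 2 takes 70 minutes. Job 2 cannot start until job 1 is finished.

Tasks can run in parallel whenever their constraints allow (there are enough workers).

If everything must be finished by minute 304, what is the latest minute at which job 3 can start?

179

To finish by minute 304, job 5 (duration 35) must start no later than minute 269.
Job 4 must finish before job 5 (must start by minute 269). With a 70-minute duration, job 4 must start by 269 − 70 = minute 199.
Job 3 feeds job 4 (must start by minute 199); job 5 (must start by minute 269, minus 5-minute gap → minute 264). Taking the minimum, job 3 must finish by minute 199 and start by 199 − 20 = minute 179.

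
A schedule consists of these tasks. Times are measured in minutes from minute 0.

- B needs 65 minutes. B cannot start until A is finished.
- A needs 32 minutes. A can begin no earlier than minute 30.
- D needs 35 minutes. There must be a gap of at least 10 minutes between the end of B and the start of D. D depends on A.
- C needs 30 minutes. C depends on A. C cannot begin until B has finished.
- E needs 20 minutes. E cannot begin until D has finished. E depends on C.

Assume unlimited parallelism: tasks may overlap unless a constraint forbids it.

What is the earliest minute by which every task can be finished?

A cannot begin until its own release at minute 30. It runs from minute 30 to 30 + 32 = minute 62.
B cannot begin until A (finishes minute 62). It runs from minute 62 to 62 + 65 = minute 127.
D needs all of B (finishes minute 127, plus 10-minute gap → minute 137); A (finishes minute 62). That puts its earliest start at minute 137; it finishes at 137 + 35 = minute 172.
C has to wait for A (finishes minute 62); B (finishes minute 127). The latest of these is minute 127, so C runs minute 127 to 127 + 30 = minute 157.
For E: D (finishes minute 172); C (finishes minute 157). Taking the maximum gives a start of minute 172, and it finishes at 172 + 20 = minute 192.
All tasks are finished once the last one completes. Finish times: A at 62, B at 127, C at 157, D at 172, E at 192. The latest is minute 192.

192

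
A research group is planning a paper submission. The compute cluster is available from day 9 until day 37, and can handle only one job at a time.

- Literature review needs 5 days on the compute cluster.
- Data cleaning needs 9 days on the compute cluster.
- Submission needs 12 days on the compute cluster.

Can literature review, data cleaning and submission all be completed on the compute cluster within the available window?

The compute cluster window is 37 − 9 = 28 days.
Running back to back, the jobs need 5 + 9 + 12 = 26 days on the compute cluster.
Since 26 ≤ 28, they fit within the window.

Yes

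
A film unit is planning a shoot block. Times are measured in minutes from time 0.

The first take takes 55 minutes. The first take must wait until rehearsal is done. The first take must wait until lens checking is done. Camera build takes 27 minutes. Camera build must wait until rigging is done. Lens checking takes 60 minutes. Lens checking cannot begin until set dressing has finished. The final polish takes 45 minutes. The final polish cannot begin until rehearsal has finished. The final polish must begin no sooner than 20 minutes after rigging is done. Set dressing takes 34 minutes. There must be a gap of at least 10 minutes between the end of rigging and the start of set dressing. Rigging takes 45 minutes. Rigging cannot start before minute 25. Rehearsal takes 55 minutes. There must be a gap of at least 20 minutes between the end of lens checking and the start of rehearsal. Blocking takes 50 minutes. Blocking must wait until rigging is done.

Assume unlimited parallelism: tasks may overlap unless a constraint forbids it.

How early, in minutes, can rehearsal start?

Rigging cannot begin until its own release at minute 25. It runs from minute 25 to 25 + 45 = minute 70.
Set dressing cannot begin until rigging (finishes minute 70, plus 10-minute gap → minute 80). It runs from minute 80 to 80 + 34 = minute 114.
Lens checking waits on set dressing (finishes minute 114), so it starts at minute 114 and finishes at 114 + 60 = minute 174.
Rehearsal waits on lens checking (finishes minute 174, plus 20-minute gap → minute 194), so the earliest it can start is minute 194.

194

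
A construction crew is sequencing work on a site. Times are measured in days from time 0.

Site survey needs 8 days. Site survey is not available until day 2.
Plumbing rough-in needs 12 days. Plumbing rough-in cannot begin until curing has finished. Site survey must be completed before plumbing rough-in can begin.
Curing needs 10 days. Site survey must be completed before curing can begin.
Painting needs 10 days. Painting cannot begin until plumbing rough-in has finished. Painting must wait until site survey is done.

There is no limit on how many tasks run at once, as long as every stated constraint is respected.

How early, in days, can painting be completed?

42

Site survey waits on its own release at day 2, so it starts at day 2 and finishes at 2 + 8 = day 10.
Curing waits on site survey (finishes day 10), so it starts at day 10 and finishes at 10 + 10 = day 20.
Plumbing rough-in cannot start until curing (finishes day 20); site survey (finishes day 10). The controlling bound is day 20, so plumbing rough-in finishes at 20 + 12 = day 32.
Painting needs all of plumbing rough-in (finishes day 32); site survey (finishes day 10). That puts its earliest start at day 32; it finishes at 32 + 10 = day 42.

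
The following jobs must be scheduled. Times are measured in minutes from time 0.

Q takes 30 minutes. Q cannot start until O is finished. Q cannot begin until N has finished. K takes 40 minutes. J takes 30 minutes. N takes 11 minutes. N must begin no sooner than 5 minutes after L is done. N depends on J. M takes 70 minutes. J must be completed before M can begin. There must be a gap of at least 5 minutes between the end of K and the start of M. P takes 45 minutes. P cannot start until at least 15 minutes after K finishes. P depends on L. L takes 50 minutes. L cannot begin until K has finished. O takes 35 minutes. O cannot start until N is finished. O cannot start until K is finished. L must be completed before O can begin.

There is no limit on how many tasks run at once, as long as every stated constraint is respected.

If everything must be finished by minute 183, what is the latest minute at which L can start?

52

To finish by minute 183, Q (duration 30) must start no later than minute 153.
Since Q (must start by minute 153) depends on it, O must finish by minute 153. Backing off its 35-minute duration gives a latest start of minute 118.
N must finish in time for O (must start by minute 118); Q (must start by minute 153). The tightest is minute 118, so N must start by 118 − 11 = minute 107.
Nothing follows P; the deadline of minute 183 is its only limit. It must start by 183 − 45 = minute 138.
For L: N (must start by minute 107, minus 5-minute gap → minute 102); O (must start by minute 118); P (must start by minute 138). The most restrictive is minute 102; with a 50-minute duration, L must start by minute 52.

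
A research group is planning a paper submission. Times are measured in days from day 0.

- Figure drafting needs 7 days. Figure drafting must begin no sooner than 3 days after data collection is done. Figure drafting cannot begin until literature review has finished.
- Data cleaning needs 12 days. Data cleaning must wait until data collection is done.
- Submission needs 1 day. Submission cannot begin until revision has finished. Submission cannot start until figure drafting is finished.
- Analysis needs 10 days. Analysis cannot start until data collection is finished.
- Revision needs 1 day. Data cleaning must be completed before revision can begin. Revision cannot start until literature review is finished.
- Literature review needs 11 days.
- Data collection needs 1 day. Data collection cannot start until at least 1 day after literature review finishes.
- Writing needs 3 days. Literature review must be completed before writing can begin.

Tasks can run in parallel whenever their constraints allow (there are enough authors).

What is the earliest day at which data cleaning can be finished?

Literature review can start immediately at day 0; it finishes at day 11.
Data collection cannot begin until literature review (finishes day 11, plus 1-day gap → day 12). It runs from day 12 to 12 + 1 = day 13.
After data collection (finishes day 13), data cleaning can start at day 13 and finishes at day 25.

25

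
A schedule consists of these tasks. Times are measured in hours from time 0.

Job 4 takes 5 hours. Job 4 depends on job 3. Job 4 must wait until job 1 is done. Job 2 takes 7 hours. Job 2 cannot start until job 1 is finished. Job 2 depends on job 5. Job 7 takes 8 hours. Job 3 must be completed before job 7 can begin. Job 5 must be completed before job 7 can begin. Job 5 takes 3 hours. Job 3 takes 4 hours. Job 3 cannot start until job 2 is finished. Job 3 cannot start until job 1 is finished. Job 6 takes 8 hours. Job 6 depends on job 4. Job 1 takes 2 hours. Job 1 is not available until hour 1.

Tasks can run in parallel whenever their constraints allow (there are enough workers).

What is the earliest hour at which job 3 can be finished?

14

Job 5 can start immediately at hour 0; it finishes at hour 3.
Job 1 waits on its own release at hour 1, so it starts at hour 1 and finishes at 1 + 2 = hour 3.
Job 2 cannot start until job 1 (finishes hour 3); job 5 (finishes hour 3). The controlling bound is hour 3, so job 2 finishes at 3 + 7 = hour 10.
For job 3: job 2 (finishes hour 10); job 1 (finishes hour 3). Taking the maximum gives a start of hour 10, and it finishes at 10 + 4 = hour 14.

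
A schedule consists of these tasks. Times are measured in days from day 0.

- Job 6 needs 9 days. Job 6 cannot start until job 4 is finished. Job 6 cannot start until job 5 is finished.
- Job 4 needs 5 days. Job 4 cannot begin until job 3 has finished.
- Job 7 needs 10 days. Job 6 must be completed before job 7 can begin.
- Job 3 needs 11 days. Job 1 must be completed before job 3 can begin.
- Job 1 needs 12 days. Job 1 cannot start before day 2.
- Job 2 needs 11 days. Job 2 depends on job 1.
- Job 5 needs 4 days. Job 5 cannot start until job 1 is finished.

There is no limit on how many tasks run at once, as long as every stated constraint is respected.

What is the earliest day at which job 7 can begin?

39

After its own release at day 2, job 1 can start at day 2 and finishes at day 14.
Job 5 waits on job 1 (finishes day 14), so it starts at day 14 and finishes at 14 + 4 = day 18.
Job 3 waits on job 1 (finishes day 14), so it starts at day 14 and finishes at 14 + 11 = day 25.
Job 4 waits on job 3 (finishes day 25), so it starts at day 25 and finishes at 25 + 5 = day 30.
Job 6 needs all of job 4 (finishes day 30); job 5 (finishes day 18). That puts its earliest start at day 30; it finishes at 30 + 9 = day 39.
Job 7 waits on job 6 (finishes day 39), so the earliest it can start is day 39.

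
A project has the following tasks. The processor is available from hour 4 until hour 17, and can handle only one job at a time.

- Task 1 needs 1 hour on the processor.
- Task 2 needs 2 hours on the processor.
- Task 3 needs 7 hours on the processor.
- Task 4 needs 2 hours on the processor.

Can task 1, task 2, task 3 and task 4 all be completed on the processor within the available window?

The processor window is 17 − 4 = 13 hours.
Running back to back, the jobs need 1 + 2 + 7 + 2 = 12 hours on the processor.
Since 12 ≤ 13, they fit within the window.

Yes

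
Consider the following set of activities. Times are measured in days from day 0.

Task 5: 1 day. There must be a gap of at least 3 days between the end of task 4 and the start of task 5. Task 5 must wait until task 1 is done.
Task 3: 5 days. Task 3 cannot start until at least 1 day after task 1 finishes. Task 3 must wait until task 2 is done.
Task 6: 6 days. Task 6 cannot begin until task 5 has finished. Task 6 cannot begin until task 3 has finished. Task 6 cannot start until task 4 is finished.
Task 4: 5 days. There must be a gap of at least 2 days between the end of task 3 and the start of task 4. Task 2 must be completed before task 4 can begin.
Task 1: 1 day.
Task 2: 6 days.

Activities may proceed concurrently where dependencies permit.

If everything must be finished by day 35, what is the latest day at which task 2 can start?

7

Task 6 has no dependents, so it just needs to finish by day 35. Starting by 35 − 6 = day 29 achieves that.
Task 5 feeds into task 6 (must start by day 29); so task 5 must finish by day 29 and therefore start by day 28.
For task 4: task 5 (must start by day 28, minus 3-day gap → day 25); task 6 (must start by day 29). The most restrictive is day 25; with a 5-day duration, task 4 must start by day 20.
Task 3 must finish in time for task 4 (must start by day 20, minus 2-day gap → day 18); task 6 (must start by day 29). The tightest is day 18, so task 3 must start by 18 − 5 = day 13.
Task 2 has several dependents: task 3 (must start by day 13); task 4 (must start by day 20). The earliest of those limits is day 13, so task 2 must start by 13 − 6 = day 7.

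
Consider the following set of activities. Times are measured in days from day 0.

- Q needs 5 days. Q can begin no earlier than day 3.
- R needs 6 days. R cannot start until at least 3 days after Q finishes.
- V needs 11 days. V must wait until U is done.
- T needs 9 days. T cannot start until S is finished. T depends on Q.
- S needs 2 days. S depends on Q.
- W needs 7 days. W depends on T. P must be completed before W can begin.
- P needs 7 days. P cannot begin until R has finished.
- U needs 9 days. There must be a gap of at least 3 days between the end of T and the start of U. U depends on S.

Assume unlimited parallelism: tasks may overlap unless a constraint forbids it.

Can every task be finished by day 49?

Yes

After its own release at day 3, Q can start at day 3 and finishes at day 8.
After Q (finishes day 8), S can start at day 8 and finishes at day 10.
For T: S (finishes day 10); Q (finishes day 8). Taking the maximum gives a start of day 10, and it finishes at 10 + 9 = day 19.
For U: T (finishes day 19, plus 3-day gap → day 22); S (finishes day 10). Taking the maximum gives a start of day 22, and it finishes at 22 + 9 = day 31.
After U (finishes day 31), V can start at day 31 and finishes at day 42.
R cannot begin until Q (finishes day 8, plus 3-day gap → day 11). It runs from day 11 to 11 + 6 = day 17.
P cannot begin until R (finishes day 17). It runs from day 17 to 17 + 7 = day 24.
W needs all of T (finishes day 19); P (finishes day 24). That puts its earliest start at day 24; it finishes at 24 + 7 = day 31.
Every task is finished by day 42, which is no later than the deadline of 49, so the schedule is feasible.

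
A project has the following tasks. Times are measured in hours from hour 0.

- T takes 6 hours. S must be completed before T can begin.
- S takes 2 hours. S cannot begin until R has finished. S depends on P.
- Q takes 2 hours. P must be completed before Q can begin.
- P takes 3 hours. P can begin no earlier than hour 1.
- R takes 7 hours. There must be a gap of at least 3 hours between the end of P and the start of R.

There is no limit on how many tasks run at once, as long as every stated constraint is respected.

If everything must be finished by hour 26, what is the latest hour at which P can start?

Q must finish by hour 26; it takes 2 hours, so it must start by 26 − 2 = hour 24.
T must finish by hour 26; it takes 6 hours, so it must start by 26 − 6 = hour 20.
S must finish before T (must start by hour 20). With a 2-hour duration, S must start by 20 − 2 = hour 18.
R has to be done before S (must start by hour 18). That means finishing by hour 18, i.e. starting by 18 − 7 = hour 11.
P feeds Q (must start by hour 24); R (must start by hour 11, minus 3-hour gap → hour 8); S (must start by hour 18). Taking the minimum, P must finish by hour 8 and start by 8 − 3 = hour 5.

5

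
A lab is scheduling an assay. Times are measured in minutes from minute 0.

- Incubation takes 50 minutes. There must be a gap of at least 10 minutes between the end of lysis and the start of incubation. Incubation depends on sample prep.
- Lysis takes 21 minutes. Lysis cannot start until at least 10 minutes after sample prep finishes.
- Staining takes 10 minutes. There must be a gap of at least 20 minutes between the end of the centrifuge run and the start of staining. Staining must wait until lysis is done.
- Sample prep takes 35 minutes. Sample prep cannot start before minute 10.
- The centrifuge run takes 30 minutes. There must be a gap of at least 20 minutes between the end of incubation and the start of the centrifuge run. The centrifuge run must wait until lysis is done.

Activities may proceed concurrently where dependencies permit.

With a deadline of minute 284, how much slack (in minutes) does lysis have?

After its own release at minute 10, sample prep can start at minute 10 and finishes at minute 45.
Lysis waits on sample prep (finishes minute 45, plus 10-minute gap → minute 55), so it starts at minute 55 and finishes at 55 + 21 = minute 76.

Working backward from the deadline:
To finish by minute 284, staining (duration 10) must start no later than minute 274.
Since staining (must start by minute 274, minus 20-minute gap → minute 254) depends on it, the centrifuge run must finish by minute 254. Backing off its 30-minute duration gives a latest start of minute 224.
Since the centrifuge run (must start by minute 224, minus 20-minute gap → minute 204) depends on it, incubation must finish by minute 204. Backing off its 50-minute duration gives a latest start of minute 154.
Lysis must finish in time for incubation (must start by minute 154, minus 10-minute gap → minute 144); the centrifuge run (must start by minute 224); staining (must start by minute 274). The tightest is minute 144, so lysis must start by 144 − 21 = minute 123.
So lysis can start as early as minute 55 and as late as minute 123, giving 123 − 55 = 68 minutes of slack.

68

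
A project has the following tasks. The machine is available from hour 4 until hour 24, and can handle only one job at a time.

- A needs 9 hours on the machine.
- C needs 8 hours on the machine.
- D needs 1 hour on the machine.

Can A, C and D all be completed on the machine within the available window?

Yes

The machine window is 24 − 4 = 20 hours.
Running back to back, the jobs need 9 + 8 + 1 = 18 hours on the machine.
Since 18 ≤ 20, they fit within the window.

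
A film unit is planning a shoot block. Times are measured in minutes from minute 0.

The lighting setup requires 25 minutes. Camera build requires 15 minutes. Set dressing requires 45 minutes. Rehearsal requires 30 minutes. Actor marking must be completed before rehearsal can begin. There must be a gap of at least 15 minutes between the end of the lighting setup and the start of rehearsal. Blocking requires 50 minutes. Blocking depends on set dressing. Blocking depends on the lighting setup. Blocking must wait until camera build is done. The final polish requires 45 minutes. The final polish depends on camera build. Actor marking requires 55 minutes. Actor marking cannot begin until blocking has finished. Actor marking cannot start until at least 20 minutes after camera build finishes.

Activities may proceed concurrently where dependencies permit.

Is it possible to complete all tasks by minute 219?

Camera build can start immediately at minute 0; it finishes at minute 15.
The final polish waits on camera build (finishes minute 15), so it starts at minute 15 and finishes at 15 + 45 = minute 60.
The lighting setup has no prerequisites, so it starts at minute 0 and finishes at minute 25.
Set dressing can start immediately at minute 0; it finishes at minute 45.
Blocking cannot start until set dressing (finishes minute 45); the lighting setup (finishes minute 25); camera build (finishes minute 15). The controlling bound is minute 45, so blocking finishes at 45 + 50 = minute 95.
For actor marking: blocking (finishes minute 95); camera build (finishes minute 15, plus 20-minute gap → minute 35). Taking the maximum gives a start of minute 95, and it finishes at 95 + 55 = minute 150.
Rehearsal cannot start until actor marking (finishes minute 150); the lighting setup (finishes minute 25, plus 15-minute gap → minute 40). The controlling bound is minute 150, so rehearsal finishes at 150 + 30 = minute 180.
Every task is finished by minute 180, which is no later than the deadline of 219, so the schedule is feasible.

Yes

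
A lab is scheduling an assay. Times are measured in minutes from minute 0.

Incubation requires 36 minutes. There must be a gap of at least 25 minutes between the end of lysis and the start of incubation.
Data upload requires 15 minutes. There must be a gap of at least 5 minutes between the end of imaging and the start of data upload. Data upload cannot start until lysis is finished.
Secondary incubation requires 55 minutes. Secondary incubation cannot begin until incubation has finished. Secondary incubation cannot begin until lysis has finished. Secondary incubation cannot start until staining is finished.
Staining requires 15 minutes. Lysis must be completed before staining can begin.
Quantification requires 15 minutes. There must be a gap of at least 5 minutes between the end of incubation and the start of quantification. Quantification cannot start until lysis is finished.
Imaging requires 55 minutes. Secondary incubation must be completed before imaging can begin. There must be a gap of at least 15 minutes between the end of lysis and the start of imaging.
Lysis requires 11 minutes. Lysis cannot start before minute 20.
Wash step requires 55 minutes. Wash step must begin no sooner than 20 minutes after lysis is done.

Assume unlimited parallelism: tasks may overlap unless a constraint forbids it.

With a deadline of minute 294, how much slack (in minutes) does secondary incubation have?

After its own release at minute 20, lysis can start at minute 20 and finishes at minute 31.
Staining waits on lysis (finishes minute 31), so it starts at minute 31 and finishes at 31 + 15 = minute 46.
Incubation cannot begin until lysis (finishes minute 31, plus 25-minute gap → minute 56). It runs from minute 56 to 56 + 36 = minute 92.
Secondary incubation cannot start until incubation (finishes minute 92); lysis (finishes minute 31); staining (finishes minute 46). The controlling bound is minute 92, so secondary incubation finishes at 92 + 55 = minute 147.

Working backward from the deadline:
Data upload has no dependents, so it just needs to finish by minute 294. Starting by 294 − 15 = minute 279 achieves that.
Imaging has to be done before data upload (must start by minute 279, minus 5-minute gap → minute 274). That means finishing by minute 274, i.e. starting by 274 − 55 = minute 219.
Since imaging (must start by minute 219) depends on it, secondary incubation must finish by minute 219. Backing off its 55-minute duration gives a latest start of minute 164.
So secondary incubation can start as early as minute 92 and as late as minute 164, giving 164 − 92 = 72 minutes of slack.

72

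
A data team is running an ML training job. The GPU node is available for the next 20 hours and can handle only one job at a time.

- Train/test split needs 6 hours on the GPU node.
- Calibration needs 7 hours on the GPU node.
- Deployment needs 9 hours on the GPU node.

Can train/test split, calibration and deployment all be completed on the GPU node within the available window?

No

Running back to back, the jobs need 6 + 7 + 9 = 22 hours on the GPU node.
Since 22 > 20, they cannot all fit.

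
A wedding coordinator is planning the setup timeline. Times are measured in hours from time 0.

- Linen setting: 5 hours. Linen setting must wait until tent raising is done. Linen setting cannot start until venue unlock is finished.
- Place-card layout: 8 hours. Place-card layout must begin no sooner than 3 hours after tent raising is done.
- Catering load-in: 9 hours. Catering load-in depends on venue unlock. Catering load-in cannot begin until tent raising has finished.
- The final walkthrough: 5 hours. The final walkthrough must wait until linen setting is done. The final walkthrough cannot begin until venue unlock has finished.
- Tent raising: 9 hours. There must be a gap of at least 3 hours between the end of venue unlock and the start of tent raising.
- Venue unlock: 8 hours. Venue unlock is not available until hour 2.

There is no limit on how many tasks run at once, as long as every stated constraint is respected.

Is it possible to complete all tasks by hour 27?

Venue unlock waits on its own release at hour 2, so it starts at hour 2 and finishes at 2 + 8 = hour 10.
After venue unlock (finishes hour 10, plus 3-hour gap → hour 13), tent raising can start at hour 13 and finishes at hour 22.
Place-card layout waits on tent raising (finishes hour 22, plus 3-hour gap → hour 25), so it starts at hour 25 and finishes at 25 + 8 = hour 33.
Catering load-in needs all of venue unlock (finishes hour 10); tent raising (finishes hour 22). That puts its earliest start at hour 22; it finishes at 22 + 9 = hour 31.
Linen setting needs all of tent raising (finishes hour 22); venue unlock (finishes hour 10). That puts its earliest start at hour 22; it finishes at 22 + 5 = hour 27.
The final walkthrough needs all of linen setting (finishes hour 27); venue unlock (finishes hour 10). That puts its earliest start at hour 27; it finishes at 27 + 5 = hour 32.
The earliest everything can be done is hour 33, which is after the deadline of 27, so it is not possible.

No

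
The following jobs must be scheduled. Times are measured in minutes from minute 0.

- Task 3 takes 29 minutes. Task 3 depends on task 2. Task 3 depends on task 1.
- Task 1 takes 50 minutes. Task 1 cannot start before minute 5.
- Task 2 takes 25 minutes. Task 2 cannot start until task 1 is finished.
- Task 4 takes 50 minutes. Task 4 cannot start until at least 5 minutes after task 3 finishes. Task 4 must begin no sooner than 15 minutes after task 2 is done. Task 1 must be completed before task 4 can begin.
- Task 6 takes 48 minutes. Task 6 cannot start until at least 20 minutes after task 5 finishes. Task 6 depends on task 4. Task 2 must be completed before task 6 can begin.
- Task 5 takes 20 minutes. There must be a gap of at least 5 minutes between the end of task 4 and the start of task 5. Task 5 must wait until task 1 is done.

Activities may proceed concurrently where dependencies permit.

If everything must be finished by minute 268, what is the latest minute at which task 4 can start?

Task 6 must finish by minute 268; it takes 48 minutes, so it must start by 268 − 48 = minute 220.
Task 5 has to be done before task 6 (must start by minute 220, minus 20-minute gap → minute 200). That means finishing by minute 200, i.e. starting by 200 − 20 = minute 180.
Task 4 must finish in time for task 5 (must start by minute 180, minus 5-minute gap → minute 175); task 6 (must start by minute 220). The tightest is minute 175, so task 4 must start by 175 − 50 = minute 125.

125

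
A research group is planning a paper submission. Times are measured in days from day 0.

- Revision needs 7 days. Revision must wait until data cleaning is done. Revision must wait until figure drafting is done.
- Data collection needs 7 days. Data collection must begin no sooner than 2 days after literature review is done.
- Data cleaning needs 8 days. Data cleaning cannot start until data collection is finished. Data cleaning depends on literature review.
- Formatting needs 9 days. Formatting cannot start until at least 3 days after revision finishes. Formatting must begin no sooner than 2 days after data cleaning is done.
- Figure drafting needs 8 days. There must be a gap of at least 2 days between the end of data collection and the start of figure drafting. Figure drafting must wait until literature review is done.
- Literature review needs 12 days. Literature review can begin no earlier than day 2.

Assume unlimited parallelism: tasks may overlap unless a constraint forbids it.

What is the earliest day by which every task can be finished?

52

Literature review waits on its own release at day 2, so it starts at day 2 and finishes at 2 + 12 = day 14.
Data collection cannot begin until literature review (finishes day 14, plus 2-day gap → day 16). It runs from day 16 to 16 + 7 = day 23.
Figure drafting has to wait for data collection (finishes day 23, plus 2-day gap → day 25); literature review (finishes day 14). The latest of these is day 25, so figure drafting runs day 25 to 25 + 8 = day 33.
Data cleaning has to wait for data collection (finishes day 23); literature review (finishes day 14). The latest of these is day 23, so data cleaning runs day 23 to 23 + 8 = day 31.
Revision has to wait for data cleaning (finishes day 31); figure drafting (finishes day 33). The latest of these is day 33, so revision runs day 33 to 33 + 7 = day 40.
Formatting needs all of revision (finishes day 40, plus 3-day gap → day 43); data cleaning (finishes day 31, plus 2-day gap → day 33). That puts its earliest start at day 43; it finishes at 43 + 9 = day 52.
All tasks are finished once the last one completes. Finish times: Literature review at 14, Data collection at 23, Data cleaning at 31, Figure drafting at 33, Revision at 40, Formatting at 52. The latest is day 52.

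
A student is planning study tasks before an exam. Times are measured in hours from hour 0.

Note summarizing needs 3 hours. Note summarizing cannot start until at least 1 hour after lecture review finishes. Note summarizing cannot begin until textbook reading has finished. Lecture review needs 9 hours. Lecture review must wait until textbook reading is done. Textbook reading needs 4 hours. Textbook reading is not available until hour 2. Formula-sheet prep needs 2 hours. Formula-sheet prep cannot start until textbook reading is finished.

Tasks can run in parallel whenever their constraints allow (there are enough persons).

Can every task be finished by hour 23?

Yes

After its own release at hour 2, textbook reading can start at hour 2 and finishes at hour 6.
Formula-sheet prep waits on textbook reading (finishes hour 6), so it starts at hour 6 and finishes at 6 + 2 = hour 8.
After textbook reading (finishes hour 6), lecture review can start at hour 6 and finishes at hour 15.
Note summarizing has to wait for lecture review (finishes hour 15, plus 1-hour gap → hour 16); textbook reading (finishes hour 6). The latest of these is hour 16, so note summarizing runs hour 16 to 16 + 3 = hour 19.
Every task is finished by hour 19, which is no later than the deadline of 23, so the schedule is feasible.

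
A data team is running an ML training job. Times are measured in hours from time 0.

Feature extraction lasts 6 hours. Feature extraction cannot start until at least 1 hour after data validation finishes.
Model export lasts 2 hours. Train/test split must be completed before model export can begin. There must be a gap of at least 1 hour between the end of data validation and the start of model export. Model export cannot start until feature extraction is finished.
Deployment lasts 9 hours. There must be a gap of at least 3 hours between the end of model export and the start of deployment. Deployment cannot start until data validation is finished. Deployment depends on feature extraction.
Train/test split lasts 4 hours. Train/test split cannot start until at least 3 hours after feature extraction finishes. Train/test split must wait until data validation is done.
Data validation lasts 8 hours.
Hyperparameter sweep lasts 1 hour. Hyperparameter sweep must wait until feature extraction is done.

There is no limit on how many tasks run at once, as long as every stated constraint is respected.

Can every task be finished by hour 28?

Data validation can start immediately at hour 0; it finishes at hour 8.
After data validation (finishes hour 8, plus 1-hour gap → hour 9), feature extraction can start at hour 9 and finishes at hour 15.
After feature extraction (finishes hour 15), hyperparameter sweep can start at hour 15 and finishes at hour 16.
Train/test split cannot start until feature extraction (finishes hour 15, plus 3-hour gap → hour 18); data validation (finishes hour 8). The controlling bound is hour 18, so train/test split finishes at 18 + 4 = hour 22.
For model export: train/test split (finishes hour 22); data validation (finishes hour 8, plus 1-hour gap → hour 9); feature extraction (finishes hour 15). Taking the maximum gives a start of hour 22, and it finishes at 22 + 2 = hour 24.
For deployment: model export (finishes hour 24, plus 3-hour gap → hour 27); data validation (finishes hour 8); feature extraction (finishes hour 15). Taking the maximum gives a start of hour 27, and it finishes at 27 + 9 = hour 36.
The earliest everything can be done is hour 36, which is after the deadline of 28, so it is not possible.

No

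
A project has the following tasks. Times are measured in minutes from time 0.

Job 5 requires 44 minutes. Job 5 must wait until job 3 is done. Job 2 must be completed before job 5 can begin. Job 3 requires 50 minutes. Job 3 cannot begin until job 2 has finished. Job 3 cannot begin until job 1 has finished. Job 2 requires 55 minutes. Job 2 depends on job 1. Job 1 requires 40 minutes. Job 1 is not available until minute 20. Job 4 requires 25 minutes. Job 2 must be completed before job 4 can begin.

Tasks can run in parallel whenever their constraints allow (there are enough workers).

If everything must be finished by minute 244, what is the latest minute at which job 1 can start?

55

Nothing follows job 5; the deadline of minute 244 is its only limit. It must start by 244 − 44 = minute 200.
Job 3 has to be done before job 5 (must start by minute 200). That means finishing by minute 200, i.e. starting by 200 − 50 = minute 150.
Nothing follows job 4; the deadline of minute 244 is its only limit. It must start by 244 − 25 = minute 219.
For job 2: job 3 (must start by minute 150); job 4 (must start by minute 219); job 5 (must start by minute 200). The most restrictive is minute 150; with a 55-minute duration, job 2 must start by minute 95.
Job 1 feeds job 2 (must start by minute 95); job 3 (must start by minute 150). Taking the minimum, job 1 must finish by minute 95 and start by 95 − 40 = minute 55.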